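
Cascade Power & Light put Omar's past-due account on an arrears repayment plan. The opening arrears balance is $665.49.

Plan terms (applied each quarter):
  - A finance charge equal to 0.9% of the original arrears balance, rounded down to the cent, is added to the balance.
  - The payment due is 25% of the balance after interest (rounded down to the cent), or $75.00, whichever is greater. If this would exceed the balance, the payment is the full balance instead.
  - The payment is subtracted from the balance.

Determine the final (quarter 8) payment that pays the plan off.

# | Opening | Interest | Payment | End bal
1 | $665.49 | $5.98 | $167.86 | $503.61
2 | $503.61 | $5.98 | $127.39 | $382.20
3 | $382.20 | $5.98 | $97.04 | $291.14
4 | $291.14 | $5.98 | $75.00 | $222.12
5 | $222.12 | $5.98 | $75.00 | $153.10
6 | $153.10 | $5.98 | $75.00 | $84.08
7 | $84.08 | $5.98 | $75.00 | $15.06
8 | $15.06 | $5.98 | $21.04 | $0.00

$21.04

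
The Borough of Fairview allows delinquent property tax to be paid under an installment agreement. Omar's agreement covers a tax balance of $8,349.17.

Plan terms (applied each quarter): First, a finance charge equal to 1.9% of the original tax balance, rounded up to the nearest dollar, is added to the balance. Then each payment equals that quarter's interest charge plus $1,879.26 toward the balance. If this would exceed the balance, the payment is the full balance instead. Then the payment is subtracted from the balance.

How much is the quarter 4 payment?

$2,038.26

Quarter 1: $8,349.17 +$159.00 interest = $8,508.17; pay $2,038.26 → $6,469.91
Quarter 2: $6,469.91 +$159.00 interest = $6,628.91; pay $2,038.26 → $4,590.65
Quarter 3: $4,590.65 +$159.00 interest = $4,749.65; pay $2,038.26 → $2,711.39
Quarter 4: $2,711.39 +$159.00 interest = $2,870.39; pay $2,038.26 → $832.13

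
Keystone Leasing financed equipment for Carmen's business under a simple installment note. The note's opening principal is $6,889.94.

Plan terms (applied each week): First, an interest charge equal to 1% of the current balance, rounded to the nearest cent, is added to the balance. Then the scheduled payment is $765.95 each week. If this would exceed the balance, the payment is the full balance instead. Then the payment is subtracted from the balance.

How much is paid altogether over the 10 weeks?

# | Opening | Interest | Payment | End bal
1 | $6,889.94 | $68.90 | $765.95 | $6,192.89
2 | $6,192.89 | $61.93 | $765.95 | $5,488.87
3 | $5,488.87 | $54.89 | $765.95 | $4,777.81
4 | $4,777.81 | $47.78 | $765.95 | $4,059.64
5 | $4,059.64 | $40.60 | $765.95 | $3,334.29
6 | $3,334.29 | $33.34 | $765.95 | $2,601.68
7 | $2,601.68 | $26.02 | $765.95 | $1,861.75
8 | $1,861.75 | $18.62 | $765.95 | $1,114.42
9 | $1,114.42 | $11.14 | $765.95 | $359.61
10 | $359.61 | $3.60 | $363.21 | $0.00
Total paid: $7,256.76

$7,256.76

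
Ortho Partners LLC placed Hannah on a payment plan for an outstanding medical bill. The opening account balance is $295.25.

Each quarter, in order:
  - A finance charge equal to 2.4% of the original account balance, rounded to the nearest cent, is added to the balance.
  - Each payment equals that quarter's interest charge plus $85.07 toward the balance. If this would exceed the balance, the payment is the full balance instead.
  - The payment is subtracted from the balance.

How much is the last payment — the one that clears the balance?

Quarter 1: opening $295.25; interest $7.09 → $302.34; payment $92.16; balance $210.18
Quarter 2: opening $210.18; interest $7.09 → $217.27; payment $92.16; balance $125.11
Quarter 3: opening $125.11; interest $7.09 → $132.20; payment $92.16; balance $40.04
Quarter 4: opening $40.04; interest $7.09 → $47.13; payment $47.13; balance $0.00

$47.13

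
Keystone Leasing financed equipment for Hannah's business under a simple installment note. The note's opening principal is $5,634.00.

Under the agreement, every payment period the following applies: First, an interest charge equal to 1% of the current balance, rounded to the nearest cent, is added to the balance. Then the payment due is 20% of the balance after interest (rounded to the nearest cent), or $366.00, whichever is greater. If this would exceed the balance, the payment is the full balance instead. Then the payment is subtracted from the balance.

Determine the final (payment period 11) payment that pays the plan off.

$146.77

# | Opening | Interest | Payment | End bal
1 | $5,634.00 | $56.34 | $1,138.07 | $4,552.27
2 | $4,552.27 | $45.52 | $919.56 | $3,678.23
3 | $3,678.23 | $36.78 | $743.00 | $2,972.01
4 | $2,972.01 | $29.72 | $600.35 | $2,401.38
5 | $2,401.38 | $24.01 | $485.08 | $1,940.31
6 | $1,940.31 | $19.40 | $391.94 | $1,567.77
7 | $1,567.77 | $15.68 | $366.00 | $1,217.45
8 | $1,217.45 | $12.17 | $366.00 | $863.62
9 | $863.62 | $8.64 | $366.00 | $506.26
10 | $506.26 | $5.06 | $366.00 | $145.32
11 | $145.32 | $1.45 | $146.77 | $0.00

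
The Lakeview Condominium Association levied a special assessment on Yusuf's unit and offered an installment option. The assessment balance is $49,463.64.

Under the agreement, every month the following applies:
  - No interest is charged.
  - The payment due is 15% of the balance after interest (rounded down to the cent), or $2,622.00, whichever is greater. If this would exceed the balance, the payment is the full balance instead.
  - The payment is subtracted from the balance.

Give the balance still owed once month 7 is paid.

# | Opening | Payment | End bal
1 | $49,463.64 | $7,419.54 | $42,044.10
2 | $42,044.10 | $6,306.61 | $35,737.49
3 | $35,737.49 | $5,360.62 | $30,376.87
4 | $30,376.87 | $4,556.53 | $25,820.34
5 | $25,820.34 | $3,873.05 | $21,947.29
6 | $21,947.29 | $3,292.09 | $18,655.20
7 | $18,655.20 | $2,798.28 | $15,856.92

$15,856.92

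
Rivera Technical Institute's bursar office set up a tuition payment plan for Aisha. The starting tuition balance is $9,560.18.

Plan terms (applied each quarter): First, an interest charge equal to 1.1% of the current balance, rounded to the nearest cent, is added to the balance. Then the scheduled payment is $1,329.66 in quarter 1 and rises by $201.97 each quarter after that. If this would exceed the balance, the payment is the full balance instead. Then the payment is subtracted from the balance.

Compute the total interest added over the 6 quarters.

$381.13

Quarter 1: $9,560.18 +$105.16 interest = $9,665.34; pay $1,329.66 → $8,335.68
Quarter 2: $8,335.68 +$91.69 interest = $8,427.37; pay $1,531.63 → $6,895.74
Quarter 3: $6,895.74 +$75.85 interest = $6,971.59; pay $1,733.60 → $5,237.99
Quarter 4: $5,237.99 +$57.62 interest = $5,295.61; pay $1,935.57 → $3,360.04
Quarter 5: $3,360.04 +$36.96 interest = $3,397.00; pay $2,137.54 → $1,259.46
Quarter 6: $1,259.46 +$13.85 interest = $1,273.31; pay $1,273.31 → $0.00
Total interest: $105.16 + $91.69 + $75.85 + $57.62 + $36.96 + $13.85 = $381.13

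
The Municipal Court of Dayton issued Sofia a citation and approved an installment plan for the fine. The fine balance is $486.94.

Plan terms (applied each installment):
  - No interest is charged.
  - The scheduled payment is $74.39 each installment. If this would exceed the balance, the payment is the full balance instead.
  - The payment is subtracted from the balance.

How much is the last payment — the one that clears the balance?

Installment 1: $486.94 − $74.39 → $412.55
Installment 2: $412.55 − $74.39 → $338.16
Installment 3: $338.16 − $74.39 → $263.77
Installment 4: $263.77 − $74.39 → $189.38
Installment 5: $189.38 − $74.39 → $114.99
Installment 6: $114.99 − $74.39 → $40.60
Installment 7: $40.60 − $40.60 → $0.00

$40.60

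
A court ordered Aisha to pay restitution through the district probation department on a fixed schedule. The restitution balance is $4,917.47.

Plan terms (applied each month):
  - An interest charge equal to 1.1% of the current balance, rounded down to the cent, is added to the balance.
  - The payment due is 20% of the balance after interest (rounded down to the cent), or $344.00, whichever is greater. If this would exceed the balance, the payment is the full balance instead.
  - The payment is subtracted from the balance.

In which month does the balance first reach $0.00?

# | Opening | Interest | Payment | End bal
1 | $4,917.47 | $54.09 | $994.31 | $3,977.25
2 | $3,977.25 | $43.74 | $804.19 | $3,216.80
3 | $3,216.80 | $35.38 | $650.43 | $2,601.75
4 | $2,601.75 | $28.61 | $526.07 | $2,104.29
5 | $2,104.29 | $23.14 | $425.48 | $1,701.95
6 | $1,701.95 | $18.72 | $344.13 | $1,376.54
7 | $1,376.54 | $15.14 | $344.00 | $1,047.68
8 | $1,047.68 | $11.52 | $344.00 | $715.20
9 | $715.20 | $7.86 | $344.00 | $379.06
10 | $379.06 | $4.16 | $344.00 | $39.22
11 | $39.22 | $0.43 | $39.65 | $0.00
Balance reaches $0.00 in month 11.

11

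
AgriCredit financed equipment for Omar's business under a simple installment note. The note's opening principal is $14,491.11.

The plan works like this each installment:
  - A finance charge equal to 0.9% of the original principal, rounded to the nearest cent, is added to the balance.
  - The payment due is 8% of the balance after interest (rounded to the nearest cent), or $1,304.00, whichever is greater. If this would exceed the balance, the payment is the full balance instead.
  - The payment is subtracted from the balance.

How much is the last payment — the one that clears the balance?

Installment 1: $14,491.11 +$130.42 interest = $14,621.53; pay $1,304.00 → $13,317.53
Installment 2: $13,317.53 +$130.42 interest = $13,447.95; pay $1,304.00 → $12,143.95
Installment 3: $12,143.95 +$130.42 interest = $12,274.37; pay $1,304.00 → $10,970.37
Installment 4: $10,970.37 +$130.42 interest = $11,100.79; pay $1,304.00 → $9,796.79
Installment 5: $9,796.79 +$130.42 interest = $9,927.21; pay $1,304.00 → $8,623.21
Installment 6: $8,623.21 +$130.42 interest = $8,753.63; pay $1,304.00 → $7,449.63
Installment 7: $7,449.63 +$130.42 interest = $7,580.05; pay $1,304.00 → $6,276.05
Installment 8: $6,276.05 +$130.42 interest = $6,406.47; pay $1,304.00 → $5,102.47
Installment 9: $5,102.47 +$130.42 interest = $5,232.89; pay $1,304.00 → $3,928.89
Installment 10: $3,928.89 +$130.42 interest = $4,059.31; pay $1,304.00 → $2,755.31
Installment 11: $2,755.31 +$130.42 interest = $2,885.73; pay $1,304.00 → $1,581.73
Installment 12: $1,581.73 +$130.42 interest = $1,712.15; pay $1,304.00 → $408.15
Installment 13: $408.15 +$130.42 interest = $538.57; pay $538.57 → $0.00

$538.57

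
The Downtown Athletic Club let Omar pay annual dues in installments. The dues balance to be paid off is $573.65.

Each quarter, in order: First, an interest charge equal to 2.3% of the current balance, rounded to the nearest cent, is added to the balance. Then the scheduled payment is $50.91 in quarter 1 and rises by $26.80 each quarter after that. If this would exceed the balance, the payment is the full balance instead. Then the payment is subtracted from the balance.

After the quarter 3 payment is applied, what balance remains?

Quarter 1: $573.65 +$13.19 interest = $586.84; pay $50.91 → $535.93
Quarter 2: $535.93 +$12.33 interest = $548.26; pay $77.71 → $470.55
Quarter 3: $470.55 +$10.82 interest = $481.37; pay $104.51 → $376.86

$376.86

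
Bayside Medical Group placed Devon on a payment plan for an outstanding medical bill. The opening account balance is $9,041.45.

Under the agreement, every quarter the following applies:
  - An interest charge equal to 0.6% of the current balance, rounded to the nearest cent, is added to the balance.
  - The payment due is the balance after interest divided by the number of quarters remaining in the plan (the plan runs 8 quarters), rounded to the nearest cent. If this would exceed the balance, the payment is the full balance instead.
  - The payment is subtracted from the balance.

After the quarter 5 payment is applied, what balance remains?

$3,493.49

Quarter 1: opening $9,041.45; interest $54.25 → $9,095.70; payment $1,136.96; balance $7,958.74
Quarter 2: opening $7,958.74; interest $47.75 → $8,006.49; payment $1,143.78; balance $6,862.71
Quarter 3: opening $6,862.71; interest $41.18 → $6,903.89; payment $1,150.65; balance $5,753.24
Quarter 4: opening $5,753.24; interest $34.52 → $5,787.76; payment $1,157.55; balance $4,630.21
Quarter 5: opening $4,630.21; interest $27.78 → $4,657.99; payment $1,164.50; balance $3,493.49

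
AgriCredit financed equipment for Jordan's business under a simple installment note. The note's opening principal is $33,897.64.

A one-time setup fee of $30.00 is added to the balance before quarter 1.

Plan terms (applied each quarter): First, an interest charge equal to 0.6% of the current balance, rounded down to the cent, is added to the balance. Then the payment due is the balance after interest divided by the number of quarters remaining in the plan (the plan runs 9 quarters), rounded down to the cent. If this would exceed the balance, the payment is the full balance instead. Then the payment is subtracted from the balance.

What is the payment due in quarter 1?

$3,792.35

Quarter 1: opening $33,927.64; interest $203.56 → $34,131.20; payment $3,792.35; balance $30,338.85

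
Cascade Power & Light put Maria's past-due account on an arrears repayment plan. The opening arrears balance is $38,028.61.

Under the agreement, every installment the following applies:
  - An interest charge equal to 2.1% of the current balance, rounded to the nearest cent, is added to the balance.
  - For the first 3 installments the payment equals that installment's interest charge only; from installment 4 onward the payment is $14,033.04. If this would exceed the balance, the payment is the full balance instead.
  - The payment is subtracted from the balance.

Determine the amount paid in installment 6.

# | Opening | Interest | Payment | End bal
1 | $38,028.61 | $798.60 | $798.60 | $38,028.61
2 | $38,028.61 | $798.60 | $798.60 | $38,028.61
3 | $38,028.61 | $798.60 | $798.60 | $38,028.61
4 | $38,028.61 | $798.60 | $14,033.04 | $24,794.17
5 | $24,794.17 | $520.68 | $14,033.04 | $11,281.81
6 | $11,281.81 | $236.92 | $11,518.73 | $0.00

$11,518.73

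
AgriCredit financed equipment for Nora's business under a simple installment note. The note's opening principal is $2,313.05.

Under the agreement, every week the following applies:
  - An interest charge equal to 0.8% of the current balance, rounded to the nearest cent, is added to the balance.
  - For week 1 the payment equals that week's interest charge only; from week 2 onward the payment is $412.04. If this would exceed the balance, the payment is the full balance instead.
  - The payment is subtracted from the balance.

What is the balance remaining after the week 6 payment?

$313.63

Week 1: opening $2,313.05; interest $18.50 → $2,331.55; payment $18.50; balance $2,313.05
Week 2: opening $2,313.05; interest $18.50 → $2,331.55; payment $412.04; balance $1,919.51
Week 3: opening $1,919.51; interest $15.36 → $1,934.87; payment $412.04; balance $1,522.83
Week 4: opening $1,522.83; interest $12.18 → $1,535.01; payment $412.04; balance $1,122.97
Week 5: opening $1,122.97; interest $8.98 → $1,131.95; payment $412.04; balance $719.91
Week 6: opening $719.91; interest $5.76 → $725.67; payment $412.04; balance $313.63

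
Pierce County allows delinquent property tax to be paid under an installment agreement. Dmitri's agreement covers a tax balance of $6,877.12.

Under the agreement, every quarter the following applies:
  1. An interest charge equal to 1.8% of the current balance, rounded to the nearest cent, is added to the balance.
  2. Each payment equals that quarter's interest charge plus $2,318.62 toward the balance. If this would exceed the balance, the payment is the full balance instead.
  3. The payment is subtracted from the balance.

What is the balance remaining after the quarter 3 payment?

$0.00

# | Opening | Interest | Payment | End bal
1 | $6,877.12 | $123.79 | $2,442.41 | $4,558.50
2 | $4,558.50 | $82.05 | $2,400.67 | $2,239.88
3 | $2,239.88 | $40.32 | $2,280.20 | $0.00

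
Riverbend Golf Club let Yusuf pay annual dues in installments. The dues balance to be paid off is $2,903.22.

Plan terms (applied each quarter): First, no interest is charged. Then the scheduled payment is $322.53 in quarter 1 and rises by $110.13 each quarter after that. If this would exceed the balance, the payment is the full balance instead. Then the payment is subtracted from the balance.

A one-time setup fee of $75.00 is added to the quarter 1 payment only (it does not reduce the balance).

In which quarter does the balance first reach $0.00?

Quarter 1: opening $2,903.22; payment $322.53 (+ $75.00 fee); balance $2,580.69
Quarter 2: opening $2,580.69; payment $432.66; balance $2,148.03
Quarter 3: opening $2,148.03; payment $542.79; balance $1,605.24
Quarter 4: opening $1,605.24; payment $652.92; balance $952.32
Quarter 5: opening $952.32; payment $763.05; balance $189.27
Quarter 6: opening $189.27; payment $189.27; balance $0.00
Balance reaches $0.00 in quarter 6.

6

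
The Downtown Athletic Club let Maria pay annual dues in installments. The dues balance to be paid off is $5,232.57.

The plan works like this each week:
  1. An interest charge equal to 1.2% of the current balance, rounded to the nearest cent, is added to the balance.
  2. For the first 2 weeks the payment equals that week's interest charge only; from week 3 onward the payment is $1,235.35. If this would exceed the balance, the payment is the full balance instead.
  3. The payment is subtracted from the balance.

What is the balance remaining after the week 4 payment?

$2,873.38

Week 1: $5,232.57 +$62.79 interest = $5,295.36; pay $62.79 → $5,232.57
Week 2: $5,232.57 +$62.79 interest = $5,295.36; pay $62.79 → $5,232.57
Week 3: $5,232.57 +$62.79 interest = $5,295.36; pay $1,235.35 → $4,060.01
Week 4: $4,060.01 +$48.72 interest = $4,108.73; pay $1,235.35 → $2,873.38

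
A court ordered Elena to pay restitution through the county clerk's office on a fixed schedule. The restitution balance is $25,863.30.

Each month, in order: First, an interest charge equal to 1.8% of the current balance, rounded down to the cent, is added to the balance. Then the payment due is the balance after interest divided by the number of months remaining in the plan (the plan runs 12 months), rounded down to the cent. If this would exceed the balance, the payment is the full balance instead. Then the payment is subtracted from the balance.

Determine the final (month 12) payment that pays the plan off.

Month 1: opening $25,863.30; interest $465.53 → $26,328.83; payment $2,194.06; balance $24,134.77
Month 2: opening $24,134.77; interest $434.42 → $24,569.19; payment $2,233.56; balance $22,335.63
Month 3: opening $22,335.63; interest $402.04 → $22,737.67; payment $2,273.76; balance $20,463.91
Month 4: opening $20,463.91; interest $368.35 → $20,832.26; payment $2,314.69; balance $18,517.57
Month 5: opening $18,517.57; interest $333.31 → $18,850.88; payment $2,356.36; balance $16,494.52
Month 6: opening $16,494.52; interest $296.90 → $16,791.42; payment $2,398.77; balance $14,392.65
Month 7: opening $14,392.65; interest $259.06 → $14,651.71; payment $2,441.95; balance $12,209.76
Month 8: opening $12,209.76; interest $219.77 → $12,429.53; payment $2,485.90; balance $9,943.63
Month 9: opening $9,943.63; interest $178.98 → $10,122.61; payment $2,530.65; balance $7,591.96
Month 10: opening $7,591.96; interest $136.65 → $7,728.61; payment $2,576.20; balance $5,152.41
Month 11: opening $5,152.41; interest $92.74 → $5,245.15; payment $2,622.57; balance $2,622.58
Month 12: opening $2,622.58; interest $47.20 → $2,669.78; payment $2,669.78; balance $0.00

$2,669.78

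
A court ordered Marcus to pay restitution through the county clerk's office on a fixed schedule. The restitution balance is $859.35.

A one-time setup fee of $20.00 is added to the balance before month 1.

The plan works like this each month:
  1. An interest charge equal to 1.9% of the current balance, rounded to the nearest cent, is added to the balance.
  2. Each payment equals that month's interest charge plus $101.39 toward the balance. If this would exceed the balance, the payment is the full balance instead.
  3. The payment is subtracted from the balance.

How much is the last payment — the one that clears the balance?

$69.53

Month 1: opening $879.35; interest $16.71 → $896.06; payment $118.10; balance $777.96
Month 2: opening $777.96; interest $14.78 → $792.74; payment $116.17; balance $676.57
Month 3: opening $676.57; interest $12.85 → $689.42; payment $114.24; balance $575.18
Month 4: opening $575.18; interest $10.93 → $586.11; payment $112.32; balance $473.79
Month 5: opening $473.79; interest $9.00 → $482.79; payment $110.39; balance $372.40
Month 6: opening $372.40; interest $7.08 → $379.48; payment $108.47; balance $271.01
Month 7: opening $271.01; interest $5.15 → $276.16; payment $106.54; balance $169.62
Month 8: opening $169.62; interest $3.22 → $172.84; payment $104.61; balance $68.23
Month 9: opening $68.23; interest $1.30 → $69.53; payment $69.53; balance $0.00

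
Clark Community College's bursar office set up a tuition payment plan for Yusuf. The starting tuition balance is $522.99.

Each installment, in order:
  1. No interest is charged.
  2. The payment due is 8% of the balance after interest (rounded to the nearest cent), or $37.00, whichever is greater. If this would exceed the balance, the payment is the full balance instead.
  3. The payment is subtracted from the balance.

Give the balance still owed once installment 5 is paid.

$331.66

Installment 1: opening $522.99; payment $41.84; balance $481.15
Installment 2: opening $481.15; payment $38.49; balance $442.66
Installment 3: opening $442.66; payment $37.00; balance $405.66
Installment 4: opening $405.66; payment $37.00; balance $368.66
Installment 5: opening $368.66; payment $37.00; balance $331.66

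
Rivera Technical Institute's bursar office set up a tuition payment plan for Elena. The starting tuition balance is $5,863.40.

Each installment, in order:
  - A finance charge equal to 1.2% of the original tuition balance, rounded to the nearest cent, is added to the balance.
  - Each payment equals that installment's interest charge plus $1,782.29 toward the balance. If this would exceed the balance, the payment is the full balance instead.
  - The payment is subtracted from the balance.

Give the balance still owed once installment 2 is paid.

# | Opening | Interest | Payment | End bal
1 | $5,863.40 | $70.36 | $1,852.65 | $4,081.11
2 | $4,081.11 | $70.36 | $1,852.65 | $2,298.82

$2,298.82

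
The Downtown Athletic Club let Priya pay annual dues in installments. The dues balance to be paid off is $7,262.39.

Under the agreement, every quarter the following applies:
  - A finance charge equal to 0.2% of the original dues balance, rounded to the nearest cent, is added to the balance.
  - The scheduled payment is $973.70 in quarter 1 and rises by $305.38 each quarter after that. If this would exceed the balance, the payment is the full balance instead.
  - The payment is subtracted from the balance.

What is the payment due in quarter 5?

Quarter 1: opening $7,262.39; interest $14.52 → $7,276.91; payment $973.70; balance $6,303.21
Quarter 2: opening $6,303.21; interest $14.52 → $6,317.73; payment $1,279.08; balance $5,038.65
Quarter 3: opening $5,038.65; interest $14.52 → $5,053.17; payment $1,584.46; balance $3,468.71
Quarter 4: opening $3,468.71; interest $14.52 → $3,483.23; payment $1,889.84; balance $1,593.39
Quarter 5: opening $1,593.39; interest $14.52 → $1,607.91; payment $1,607.91; balance $0.00

$1,607.91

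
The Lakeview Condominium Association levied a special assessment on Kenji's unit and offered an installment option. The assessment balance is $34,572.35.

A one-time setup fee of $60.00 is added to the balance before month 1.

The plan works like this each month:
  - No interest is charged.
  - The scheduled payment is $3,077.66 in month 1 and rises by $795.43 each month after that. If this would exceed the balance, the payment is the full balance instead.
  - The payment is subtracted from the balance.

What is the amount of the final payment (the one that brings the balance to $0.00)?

$4,234.94

Month 1: opening $34,632.35; payment $3,077.66; balance $31,554.69
Month 2: opening $31,554.69; payment $3,873.09; balance $27,681.60
Month 3: opening $27,681.60; payment $4,668.52; balance $23,013.08
Month 4: opening $23,013.08; payment $5,463.95; balance $17,549.13
Month 5: opening $17,549.13; payment $6,259.38; balance $11,289.75
Month 6: opening $11,289.75; payment $7,054.81; balance $4,234.94
Month 7: opening $4,234.94; payment $4,234.94; balance $0.00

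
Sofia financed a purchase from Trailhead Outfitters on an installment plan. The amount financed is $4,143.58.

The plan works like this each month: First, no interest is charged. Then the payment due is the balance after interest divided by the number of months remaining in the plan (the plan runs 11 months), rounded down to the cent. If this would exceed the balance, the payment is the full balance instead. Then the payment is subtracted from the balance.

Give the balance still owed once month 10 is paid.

$376.69

Month 1: $4,143.58 − $376.68 → $3,766.90
Month 2: $3,766.90 − $376.69 → $3,390.21
Month 3: $3,390.21 − $376.69 → $3,013.52
Month 4: $3,013.52 − $376.69 → $2,636.83
Month 5: $2,636.83 − $376.69 → $2,260.14
Month 6: $2,260.14 − $376.69 → $1,883.45
Month 7: $1,883.45 − $376.69 → $1,506.76
Month 8: $1,506.76 − $376.69 → $1,130.07
Month 9: $1,130.07 − $376.69 → $753.38
Month 10: $753.38 − $376.69 → $376.69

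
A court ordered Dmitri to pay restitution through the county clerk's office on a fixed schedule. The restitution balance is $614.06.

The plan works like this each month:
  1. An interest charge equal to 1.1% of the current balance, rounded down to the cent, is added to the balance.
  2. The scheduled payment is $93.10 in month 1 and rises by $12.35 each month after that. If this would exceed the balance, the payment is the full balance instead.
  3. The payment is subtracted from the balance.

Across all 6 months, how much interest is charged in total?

$23.30

Month 1: $614.06 +$6.75 interest = $620.81; pay $93.10 → $527.71
Month 2: $527.71 +$5.80 interest = $533.51; pay $105.45 → $428.06
Month 3: $428.06 +$4.70 interest = $432.76; pay $117.80 → $314.96
Month 4: $314.96 +$3.46 interest = $318.42; pay $130.15 → $188.27
Month 5: $188.27 +$2.07 interest = $190.34; pay $142.50 → $47.84
Month 6: $47.84 +$0.52 interest = $48.36; pay $48.36 → $0.00
Total interest: $6.75 + $5.80 + $4.70 + $3.46 + $2.07 + $0.52 = $23.30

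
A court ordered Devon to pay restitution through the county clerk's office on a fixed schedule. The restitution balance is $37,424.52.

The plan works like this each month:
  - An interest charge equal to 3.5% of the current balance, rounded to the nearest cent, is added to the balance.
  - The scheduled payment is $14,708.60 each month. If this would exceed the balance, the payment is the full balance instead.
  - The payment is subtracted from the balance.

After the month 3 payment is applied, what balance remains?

$0.00

Month 1: opening $37,424.52; interest $1,309.86 → $38,734.38; payment $14,708.60; balance $24,025.78
Month 2: opening $24,025.78; interest $840.90 → $24,866.68; payment $14,708.60; balance $10,158.08
Month 3: opening $10,158.08; interest $355.53 → $10,513.61; payment $10,513.61; balance $0.00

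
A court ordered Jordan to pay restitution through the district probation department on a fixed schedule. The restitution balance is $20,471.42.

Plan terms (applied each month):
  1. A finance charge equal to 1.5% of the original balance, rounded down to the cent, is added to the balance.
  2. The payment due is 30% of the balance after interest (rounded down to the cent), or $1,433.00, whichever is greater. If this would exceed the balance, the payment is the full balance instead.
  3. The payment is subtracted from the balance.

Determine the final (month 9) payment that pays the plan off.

Month 1: $20,471.42 +$307.07 interest = $20,778.49; pay $6,233.54 → $14,544.95
Month 2: $14,544.95 +$307.07 interest = $14,852.02; pay $4,455.60 → $10,396.42
Month 3: $10,396.42 +$307.07 interest = $10,703.49; pay $3,211.04 → $7,492.45
Month 4: $7,492.45 +$307.07 interest = $7,799.52; pay $2,339.85 → $5,459.67
Month 5: $5,459.67 +$307.07 interest = $5,766.74; pay $1,730.02 → $4,036.72
Month 6: $4,036.72 +$307.07 interest = $4,343.79; pay $1,433.00 → $2,910.79
Month 7: $2,910.79 +$307.07 interest = $3,217.86; pay $1,433.00 → $1,784.86
Month 8: $1,784.86 +$307.07 interest = $2,091.93; pay $1,433.00 → $658.93
Month 9: $658.93 +$307.07 interest = $966.00; pay $966.00 → $0.00

$966.00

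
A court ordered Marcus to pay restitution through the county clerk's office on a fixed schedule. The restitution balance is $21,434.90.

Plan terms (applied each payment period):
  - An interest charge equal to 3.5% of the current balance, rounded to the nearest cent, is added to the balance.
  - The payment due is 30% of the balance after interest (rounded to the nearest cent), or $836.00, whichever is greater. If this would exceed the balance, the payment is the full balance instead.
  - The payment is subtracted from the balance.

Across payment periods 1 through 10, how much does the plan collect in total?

Payment period 1: opening $21,434.90; interest $750.22 → $22,185.12; payment $6,655.54; balance $15,529.58
Payment period 2: opening $15,529.58; interest $543.54 → $16,073.12; payment $4,821.94; balance $11,251.18
Payment period 3: opening $11,251.18; interest $393.79 → $11,644.97; payment $3,493.49; balance $8,151.48
Payment period 4: opening $8,151.48; interest $285.30 → $8,436.78; payment $2,531.03; balance $5,905.75
Payment period 5: opening $5,905.75; interest $206.70 → $6,112.45; payment $1,833.74; balance $4,278.71
Payment period 6: opening $4,278.71; interest $149.75 → $4,428.46; payment $1,328.54; balance $3,099.92
Payment period 7: opening $3,099.92; interest $108.50 → $3,208.42; payment $962.53; balance $2,245.89
Payment period 8: opening $2,245.89; interest $78.61 → $2,324.50; payment $836.00; balance $1,488.50
Payment period 9: opening $1,488.50; interest $52.10 → $1,540.60; payment $836.00; balance $704.60
Payment period 10: opening $704.60; interest $24.66 → $729.26; payment $729.26; balance $0.00
Total paid: $24,028.07

$24,028.07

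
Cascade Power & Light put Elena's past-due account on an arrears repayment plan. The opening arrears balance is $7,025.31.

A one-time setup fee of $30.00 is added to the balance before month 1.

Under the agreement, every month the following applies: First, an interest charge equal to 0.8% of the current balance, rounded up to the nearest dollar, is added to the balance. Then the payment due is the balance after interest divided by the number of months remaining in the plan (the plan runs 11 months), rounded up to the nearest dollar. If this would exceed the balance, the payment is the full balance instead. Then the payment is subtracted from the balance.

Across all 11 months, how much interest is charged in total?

Month 1: opening $7,055.31; interest $57.00 → $7,112.31; payment $647.00; balance $6,465.31
Month 2: opening $6,465.31; interest $52.00 → $6,517.31; payment $652.00; balance $5,865.31
Month 3: opening $5,865.31; interest $47.00 → $5,912.31; payment $657.00; balance $5,255.31
Month 4: opening $5,255.31; interest $43.00 → $5,298.31; payment $663.00; balance $4,635.31
Month 5: opening $4,635.31; interest $38.00 → $4,673.31; payment $668.00; balance $4,005.31
Month 6: opening $4,005.31; interest $33.00 → $4,038.31; payment $674.00; balance $3,364.31
Month 7: opening $3,364.31; interest $27.00 → $3,391.31; payment $679.00; balance $2,712.31
Month 8: opening $2,712.31; interest $22.00 → $2,734.31; payment $684.00; balance $2,050.31
Month 9: opening $2,050.31; interest $17.00 → $2,067.31; payment $690.00; balance $1,377.31
Month 10: opening $1,377.31; interest $12.00 → $1,389.31; payment $695.00; balance $694.31
Month 11: opening $694.31; interest $6.00 → $700.31; payment $700.31; balance $0.00
Total interest: $57.00 + $52.00 + $47.00 + $43.00 + $38.00 + $33.00 + $27.00 + $22.00 + $17.00 + $12.00 + $6.00 = $354.00

$354.00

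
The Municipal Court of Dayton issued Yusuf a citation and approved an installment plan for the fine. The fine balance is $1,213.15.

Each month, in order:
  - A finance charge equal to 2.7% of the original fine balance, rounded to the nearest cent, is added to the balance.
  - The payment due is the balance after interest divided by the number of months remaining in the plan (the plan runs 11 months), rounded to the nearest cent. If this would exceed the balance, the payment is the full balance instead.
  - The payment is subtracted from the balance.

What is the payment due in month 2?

Month 1: opening $1,213.15; interest $32.76 → $1,245.91; payment $113.26; balance $1,132.65
Month 2: opening $1,132.65; interest $32.76 → $1,165.41; payment $116.54; balance $1,048.87

$116.54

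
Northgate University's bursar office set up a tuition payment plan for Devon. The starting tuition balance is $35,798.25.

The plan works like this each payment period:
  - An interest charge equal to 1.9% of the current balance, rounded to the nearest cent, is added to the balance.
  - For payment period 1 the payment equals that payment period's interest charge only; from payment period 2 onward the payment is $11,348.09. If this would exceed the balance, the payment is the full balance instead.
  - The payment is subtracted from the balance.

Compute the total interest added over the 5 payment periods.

Payment period 1: $35,798.25 +$680.17 interest = $36,478.42; pay $680.17 → $35,798.25
Payment period 2: $35,798.25 +$680.17 interest = $36,478.42; pay $11,348.09 → $25,130.33
Payment period 3: $25,130.33 +$477.48 interest = $25,607.81; pay $11,348.09 → $14,259.72
Payment period 4: $14,259.72 +$270.93 interest = $14,530.65; pay $11,348.09 → $3,182.56
Payment period 5: $3,182.56 +$60.47 interest = $3,243.03; pay $3,243.03 → $0.00
Total interest: $680.17 + $680.17 + $477.48 + $270.93 + $60.47 = $2,169.22

$2,169.22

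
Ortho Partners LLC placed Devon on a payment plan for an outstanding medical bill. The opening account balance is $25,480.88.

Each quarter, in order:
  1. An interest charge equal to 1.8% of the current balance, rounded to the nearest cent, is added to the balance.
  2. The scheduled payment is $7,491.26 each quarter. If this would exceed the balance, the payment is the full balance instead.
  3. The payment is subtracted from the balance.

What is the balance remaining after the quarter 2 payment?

# | Opening | Interest | Payment | End bal
1 | $25,480.88 | $458.66 | $7,491.26 | $18,448.28
2 | $18,448.28 | $332.07 | $7,491.26 | $11,289.09

$11,289.09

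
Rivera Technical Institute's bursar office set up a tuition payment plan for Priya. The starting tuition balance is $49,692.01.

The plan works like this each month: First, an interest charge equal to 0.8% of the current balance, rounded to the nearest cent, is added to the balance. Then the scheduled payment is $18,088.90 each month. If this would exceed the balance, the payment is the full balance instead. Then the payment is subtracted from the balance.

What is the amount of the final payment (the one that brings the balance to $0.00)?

Month 1: opening $49,692.01; interest $397.54 → $50,089.55; payment $18,088.90; balance $32,000.65
Month 2: opening $32,000.65; interest $256.01 → $32,256.66; payment $18,088.90; balance $14,167.76
Month 3: opening $14,167.76; interest $113.34 → $14,281.10; payment $14,281.10; balance $0.00

$14,281.10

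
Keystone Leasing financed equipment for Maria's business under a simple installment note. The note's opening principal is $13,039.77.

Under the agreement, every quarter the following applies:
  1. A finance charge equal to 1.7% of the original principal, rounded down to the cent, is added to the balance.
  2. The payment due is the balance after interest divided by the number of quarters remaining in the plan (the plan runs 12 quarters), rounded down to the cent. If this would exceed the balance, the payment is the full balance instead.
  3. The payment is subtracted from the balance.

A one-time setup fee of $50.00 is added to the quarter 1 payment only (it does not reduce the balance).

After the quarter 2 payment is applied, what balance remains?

Quarter 1: $13,039.77 +$221.67 interest = $13,261.44; pay $1,105.12 (+ $50.00 fee) → $12,156.32
Quarter 2: $12,156.32 +$221.67 interest = $12,377.99; pay $1,125.27 → $11,252.72

$11,252.72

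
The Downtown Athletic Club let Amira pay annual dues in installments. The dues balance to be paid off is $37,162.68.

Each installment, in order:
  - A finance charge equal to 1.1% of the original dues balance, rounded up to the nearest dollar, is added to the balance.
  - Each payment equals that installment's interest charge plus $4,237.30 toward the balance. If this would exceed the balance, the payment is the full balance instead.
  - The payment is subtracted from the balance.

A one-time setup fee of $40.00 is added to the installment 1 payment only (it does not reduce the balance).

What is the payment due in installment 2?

$4,646.30

# | Opening | Interest | Payment | Fee | End bal
1 | $37,162.68 | $409.00 | $4,646.30 | $40.00 | $32,925.38
2 | $32,925.38 | $409.00 | $4,646.30 | — | $28,688.08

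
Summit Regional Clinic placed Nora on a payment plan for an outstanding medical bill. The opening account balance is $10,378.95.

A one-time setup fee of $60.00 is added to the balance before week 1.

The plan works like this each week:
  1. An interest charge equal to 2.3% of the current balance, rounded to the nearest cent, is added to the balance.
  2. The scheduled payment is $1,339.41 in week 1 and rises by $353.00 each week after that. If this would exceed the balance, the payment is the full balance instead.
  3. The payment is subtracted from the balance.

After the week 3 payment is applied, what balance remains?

Week 1: $10,438.95 +$240.10 interest = $10,679.05; pay $1,339.41 → $9,339.64
Week 2: $9,339.64 +$214.81 interest = $9,554.45; pay $1,692.41 → $7,862.04
Week 3: $7,862.04 +$180.83 interest = $8,042.87; pay $2,045.41 → $5,997.46

$5,997.46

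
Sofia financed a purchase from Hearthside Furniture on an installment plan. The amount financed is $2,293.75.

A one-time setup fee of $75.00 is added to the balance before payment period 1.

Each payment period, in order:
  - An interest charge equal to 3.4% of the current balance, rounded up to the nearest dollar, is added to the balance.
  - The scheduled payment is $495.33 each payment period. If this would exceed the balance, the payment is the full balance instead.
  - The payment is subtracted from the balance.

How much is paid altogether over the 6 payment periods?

# | Opening | Interest | Payment | End bal
1 | $2,368.75 | $81.00 | $495.33 | $1,954.42
2 | $1,954.42 | $67.00 | $495.33 | $1,526.09
3 | $1,526.09 | $52.00 | $495.33 | $1,082.76
4 | $1,082.76 | $37.00 | $495.33 | $624.43
5 | $624.43 | $22.00 | $495.33 | $151.10
6 | $151.10 | $6.00 | $157.10 | $0.00
Total paid: $2,633.75

$2,633.75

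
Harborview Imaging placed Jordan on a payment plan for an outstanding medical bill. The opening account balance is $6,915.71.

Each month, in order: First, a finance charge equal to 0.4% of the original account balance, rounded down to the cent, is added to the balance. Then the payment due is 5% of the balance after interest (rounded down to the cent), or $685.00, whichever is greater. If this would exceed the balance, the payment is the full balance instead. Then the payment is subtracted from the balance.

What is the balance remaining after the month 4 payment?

Month 1: opening $6,915.71; interest $27.66 → $6,943.37; payment $685.00; balance $6,258.37
Month 2: opening $6,258.37; interest $27.66 → $6,286.03; payment $685.00; balance $5,601.03
Month 3: opening $5,601.03; interest $27.66 → $5,628.69; payment $685.00; balance $4,943.69
Month 4: opening $4,943.69; interest $27.66 → $4,971.35; payment $685.00; balance $4,286.35

$4,286.35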